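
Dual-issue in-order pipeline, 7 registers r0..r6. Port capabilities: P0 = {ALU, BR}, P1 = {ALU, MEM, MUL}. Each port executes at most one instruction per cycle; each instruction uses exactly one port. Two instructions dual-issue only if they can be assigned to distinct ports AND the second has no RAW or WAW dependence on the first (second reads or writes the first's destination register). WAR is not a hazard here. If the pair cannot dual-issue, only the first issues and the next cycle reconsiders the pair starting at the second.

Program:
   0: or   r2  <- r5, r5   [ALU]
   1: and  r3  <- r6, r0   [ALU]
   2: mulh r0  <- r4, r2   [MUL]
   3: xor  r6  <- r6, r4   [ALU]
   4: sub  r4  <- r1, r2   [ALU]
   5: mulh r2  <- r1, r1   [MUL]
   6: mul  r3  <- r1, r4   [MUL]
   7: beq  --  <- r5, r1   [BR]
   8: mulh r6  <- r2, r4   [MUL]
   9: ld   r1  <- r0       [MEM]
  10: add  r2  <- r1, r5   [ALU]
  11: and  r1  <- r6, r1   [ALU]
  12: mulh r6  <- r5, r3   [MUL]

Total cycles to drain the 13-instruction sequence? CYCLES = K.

CYCLES = 8

[0] i0&i1  or and  -- dual
[1] i2&i3  mulh xor  -- dual
[2] i4&i5  sub mulh  -- dual
[3] i6&i7  mul beq  -- dual
[4] i8  mulh  -- no-port MUL/MEM
[5] i9  ld  -- RAW r1
[6] i10&i11  add and  -- dual
[7] i12  mulh  -- tail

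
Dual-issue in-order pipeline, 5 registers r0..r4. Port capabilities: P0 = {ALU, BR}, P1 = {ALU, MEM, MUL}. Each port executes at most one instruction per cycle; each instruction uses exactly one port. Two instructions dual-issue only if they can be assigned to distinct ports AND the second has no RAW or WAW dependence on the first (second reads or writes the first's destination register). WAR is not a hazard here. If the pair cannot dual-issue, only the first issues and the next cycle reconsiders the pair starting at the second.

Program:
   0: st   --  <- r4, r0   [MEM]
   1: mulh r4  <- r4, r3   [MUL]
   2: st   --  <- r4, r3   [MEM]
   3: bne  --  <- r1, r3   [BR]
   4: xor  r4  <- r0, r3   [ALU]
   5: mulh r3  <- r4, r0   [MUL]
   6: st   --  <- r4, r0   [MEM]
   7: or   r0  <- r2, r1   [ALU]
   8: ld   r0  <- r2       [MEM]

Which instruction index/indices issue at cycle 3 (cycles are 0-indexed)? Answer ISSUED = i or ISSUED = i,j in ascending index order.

ISSUED = 4

[0] i0  st.MEM  -- no-port MEM/MUL
[1] i1  mulh.MUL  -- no-port MUL/MEM
[2] i2,i3  st.MEM;bne.BR  -- pair
[3] i4  xor.ALU  -- RAW r4
[4] i5  mulh.MUL  -- no-port MUL/MEM
[5] i6,i7  st.MEM;or.ALU  -- pair
[6] i8  ld.MEM  -- tail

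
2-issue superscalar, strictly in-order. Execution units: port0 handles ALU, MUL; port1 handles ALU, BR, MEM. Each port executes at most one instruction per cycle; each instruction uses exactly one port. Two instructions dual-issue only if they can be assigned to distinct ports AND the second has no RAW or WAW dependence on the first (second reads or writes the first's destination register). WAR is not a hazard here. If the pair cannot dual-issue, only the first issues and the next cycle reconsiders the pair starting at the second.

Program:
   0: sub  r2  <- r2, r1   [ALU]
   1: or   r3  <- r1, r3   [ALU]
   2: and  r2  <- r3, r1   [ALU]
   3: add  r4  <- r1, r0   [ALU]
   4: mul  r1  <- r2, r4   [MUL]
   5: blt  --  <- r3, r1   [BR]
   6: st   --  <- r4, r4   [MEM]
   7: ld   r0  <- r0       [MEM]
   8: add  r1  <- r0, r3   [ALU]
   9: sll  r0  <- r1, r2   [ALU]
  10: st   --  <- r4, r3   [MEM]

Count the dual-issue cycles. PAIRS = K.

0. sub.ALU/or.ALU @i0,i1  | pair
1. and.ALU/add.ALU @i2,i3  | pair
2. mul.MUL @i4  | RAW r1
3. blt.BR @i5  | no-port BR/MEM
4. st.MEM @i6  | no-port MEM/MEM
5. ld.MEM @i7  | RAW r0
6. add.ALU @i8  | RAW r1
7. sll.ALU/st.MEM @i9,i10  | pair

PAIRS = 3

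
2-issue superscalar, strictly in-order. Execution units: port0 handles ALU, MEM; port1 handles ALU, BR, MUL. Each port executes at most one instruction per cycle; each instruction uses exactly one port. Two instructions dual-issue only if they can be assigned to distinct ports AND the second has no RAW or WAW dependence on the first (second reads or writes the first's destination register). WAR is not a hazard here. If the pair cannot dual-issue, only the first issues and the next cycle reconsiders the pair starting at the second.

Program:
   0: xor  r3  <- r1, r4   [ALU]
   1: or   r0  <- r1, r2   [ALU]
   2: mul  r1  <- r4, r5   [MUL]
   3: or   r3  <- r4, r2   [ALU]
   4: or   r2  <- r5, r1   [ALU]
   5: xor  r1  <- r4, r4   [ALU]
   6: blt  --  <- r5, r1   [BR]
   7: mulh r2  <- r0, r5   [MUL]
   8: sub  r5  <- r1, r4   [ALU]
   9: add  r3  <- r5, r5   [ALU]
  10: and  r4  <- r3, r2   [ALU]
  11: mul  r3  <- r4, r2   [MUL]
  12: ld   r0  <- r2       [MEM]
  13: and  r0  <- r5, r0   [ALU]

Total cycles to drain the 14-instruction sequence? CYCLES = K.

CYCLES = 9

t=0 i0,i1:xor.ALU;or.ALU ; pair
t=1 i2,i3:mul.MUL;or.ALU ; pair
t=2 i4,i5:or.ALU;xor.ALU ; pair
t=3 i6:blt.BR ; no-port BR/MUL
t=4 i7,i8:mulh.MUL;sub.ALU ; pair
t=5 i9:add.ALU ; RAW r3
t=6 i10:and.ALU ; RAW r4
t=7 i11,i12:mul.MUL;ld.MEM ; pair
t=8 i13:and.ALU ; tail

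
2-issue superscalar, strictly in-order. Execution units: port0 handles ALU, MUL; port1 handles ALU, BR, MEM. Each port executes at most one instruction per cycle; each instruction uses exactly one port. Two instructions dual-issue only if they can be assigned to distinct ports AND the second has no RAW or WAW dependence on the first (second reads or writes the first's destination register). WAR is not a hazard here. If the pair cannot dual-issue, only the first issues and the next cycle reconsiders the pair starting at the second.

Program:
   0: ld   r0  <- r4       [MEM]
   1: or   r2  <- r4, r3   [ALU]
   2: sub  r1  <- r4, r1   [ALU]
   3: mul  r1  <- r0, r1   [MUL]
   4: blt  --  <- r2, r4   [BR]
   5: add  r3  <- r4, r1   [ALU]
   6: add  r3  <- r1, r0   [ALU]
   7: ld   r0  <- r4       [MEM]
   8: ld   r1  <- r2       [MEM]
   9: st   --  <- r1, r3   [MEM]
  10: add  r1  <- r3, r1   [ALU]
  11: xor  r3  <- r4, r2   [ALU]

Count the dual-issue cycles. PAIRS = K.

PAIRS = 4

#0 head=0: ld+or i0/i1 dual
#1 head=2: sub i2 RAW+WAW r1
#2 head=3: mul+blt i3/i4 dual
#3 head=5: add i5 WAW r3
#4 head=6: add+ld i6/i7 dual
#5 head=8: ld i8 no-port MEM/MEM
#6 head=9: st+add i9/i10 dual
#7 head=11: xor i11 tail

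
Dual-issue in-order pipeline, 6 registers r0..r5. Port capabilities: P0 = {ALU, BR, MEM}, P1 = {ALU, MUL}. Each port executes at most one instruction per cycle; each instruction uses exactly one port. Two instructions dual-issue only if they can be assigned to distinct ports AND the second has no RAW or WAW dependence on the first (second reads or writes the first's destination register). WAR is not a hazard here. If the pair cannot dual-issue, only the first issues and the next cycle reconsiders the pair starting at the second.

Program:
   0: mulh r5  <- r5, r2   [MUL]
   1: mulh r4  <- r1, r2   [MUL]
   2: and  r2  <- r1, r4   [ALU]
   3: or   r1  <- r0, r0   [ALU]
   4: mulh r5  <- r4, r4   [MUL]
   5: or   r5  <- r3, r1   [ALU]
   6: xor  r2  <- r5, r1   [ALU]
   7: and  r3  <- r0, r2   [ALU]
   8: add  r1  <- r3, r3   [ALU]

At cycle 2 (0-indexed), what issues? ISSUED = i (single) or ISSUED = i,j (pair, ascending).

ISSUED = 2,3

t=0 i0:mulh.MUL ; no-port MUL/MUL
t=1 i1:mulh.MUL ; RAW r4
t=2 i2/i3:and.ALU+or.ALU ; 2-wide
t=3 i4:mulh.MUL ; WAW r5
t=4 i5:or.ALU ; RAW r5
t=5 i6:xor.ALU ; RAW r2
t=6 i7:and.ALU ; RAW r3
t=7 i8:add.ALU ; tail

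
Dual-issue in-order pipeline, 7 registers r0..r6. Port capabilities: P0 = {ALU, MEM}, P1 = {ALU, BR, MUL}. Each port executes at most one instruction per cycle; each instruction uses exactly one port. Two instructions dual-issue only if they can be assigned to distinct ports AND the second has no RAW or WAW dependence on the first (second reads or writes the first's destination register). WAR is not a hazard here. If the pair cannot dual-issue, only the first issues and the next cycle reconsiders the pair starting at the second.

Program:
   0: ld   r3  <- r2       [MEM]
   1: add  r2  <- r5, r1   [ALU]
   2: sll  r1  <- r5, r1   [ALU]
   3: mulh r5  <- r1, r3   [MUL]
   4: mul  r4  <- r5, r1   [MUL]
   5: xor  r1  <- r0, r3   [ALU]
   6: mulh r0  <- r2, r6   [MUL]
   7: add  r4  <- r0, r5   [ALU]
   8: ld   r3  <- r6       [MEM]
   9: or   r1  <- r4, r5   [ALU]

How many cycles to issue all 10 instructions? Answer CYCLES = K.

CYCLES = 7

  cy0 -> i0/i1 (ld.MEM/add.ALU) pair
  cy1 -> i2 (sll.ALU) RAW r1
  cy2 -> i3 (mulh.MUL) no-port MUL/MUL
  cy3 -> i4/i5 (mul.MUL/xor.ALU) pair
  cy4 -> i6 (mulh.MUL) RAW r0
  cy5 -> i7/i8 (add.ALU/ld.MEM) pair
  cy6 -> i9 (or.ALU) tail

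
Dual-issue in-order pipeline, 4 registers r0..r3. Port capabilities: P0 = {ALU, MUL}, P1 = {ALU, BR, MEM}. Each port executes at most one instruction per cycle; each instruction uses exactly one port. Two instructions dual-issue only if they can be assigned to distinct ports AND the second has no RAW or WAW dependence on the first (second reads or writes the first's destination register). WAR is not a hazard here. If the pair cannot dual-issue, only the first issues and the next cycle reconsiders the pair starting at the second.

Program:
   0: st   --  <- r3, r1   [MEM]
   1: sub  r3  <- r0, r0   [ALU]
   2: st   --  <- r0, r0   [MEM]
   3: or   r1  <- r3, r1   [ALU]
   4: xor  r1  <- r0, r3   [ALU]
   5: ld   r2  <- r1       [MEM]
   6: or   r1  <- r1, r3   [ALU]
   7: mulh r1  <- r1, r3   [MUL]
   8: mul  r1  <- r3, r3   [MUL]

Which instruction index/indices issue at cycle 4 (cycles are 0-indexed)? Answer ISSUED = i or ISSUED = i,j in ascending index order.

t=0 i0+i1:st;sub ; pair
t=1 i2+i3:st;or ; pair
t=2 i4:xor ; RAW r1
t=3 i5+i6:ld;or ; pair
t=4 i7:mulh ; no-port MUL/MUL
t=5 i8:mul ; tail

ISSUED = 7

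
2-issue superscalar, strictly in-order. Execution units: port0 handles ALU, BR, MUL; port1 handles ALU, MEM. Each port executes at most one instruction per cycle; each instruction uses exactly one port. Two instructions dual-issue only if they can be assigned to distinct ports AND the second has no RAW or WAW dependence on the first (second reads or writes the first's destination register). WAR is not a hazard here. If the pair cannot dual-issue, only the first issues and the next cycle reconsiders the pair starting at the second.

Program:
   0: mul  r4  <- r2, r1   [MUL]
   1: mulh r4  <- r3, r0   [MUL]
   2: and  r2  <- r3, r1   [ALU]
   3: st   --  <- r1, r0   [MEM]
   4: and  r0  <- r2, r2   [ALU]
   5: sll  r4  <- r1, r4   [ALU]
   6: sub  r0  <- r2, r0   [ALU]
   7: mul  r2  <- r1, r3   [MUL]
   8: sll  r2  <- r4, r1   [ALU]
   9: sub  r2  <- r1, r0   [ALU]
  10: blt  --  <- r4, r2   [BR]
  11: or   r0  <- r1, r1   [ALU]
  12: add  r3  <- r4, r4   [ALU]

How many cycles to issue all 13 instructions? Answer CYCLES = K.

#0 head=0: mul i0 no-port MUL/MUL
#1 head=1: mulh+and i1&i2 dual
#2 head=3: st+and i3&i4 dual
#3 head=5: sll+sub i5&i6 dual
#4 head=7: mul i7 WAW r2
#5 head=8: sll i8 WAW r2
#6 head=9: sub i9 RAW r2
#7 head=10: blt+or i10&i11 dual
#8 head=12: add i12 tail

CYCLES = 9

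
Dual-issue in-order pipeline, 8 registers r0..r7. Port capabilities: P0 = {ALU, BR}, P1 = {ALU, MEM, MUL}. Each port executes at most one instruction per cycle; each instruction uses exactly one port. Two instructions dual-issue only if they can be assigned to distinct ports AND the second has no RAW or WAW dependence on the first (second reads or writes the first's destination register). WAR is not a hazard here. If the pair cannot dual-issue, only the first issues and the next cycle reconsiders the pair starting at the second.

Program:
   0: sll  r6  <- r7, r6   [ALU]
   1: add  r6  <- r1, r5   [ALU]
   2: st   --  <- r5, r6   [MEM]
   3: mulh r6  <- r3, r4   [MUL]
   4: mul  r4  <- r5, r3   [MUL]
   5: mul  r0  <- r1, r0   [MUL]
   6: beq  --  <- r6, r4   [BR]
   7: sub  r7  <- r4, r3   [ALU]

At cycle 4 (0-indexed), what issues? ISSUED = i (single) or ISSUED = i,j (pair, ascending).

ISSUED = 4

#0 head=0: sll.ALU i0 WAW r6
#1 head=1: add.ALU i1 RAW r6
#2 head=2: st.MEM i2 no-port MEM/MUL
#3 head=3: mulh.MUL i3 no-port MUL/MUL
#4 head=4: mul.MUL i4 no-port MUL/MUL
#5 head=5: mul.MUL beq.BR i5,i6 2-wide
#6 head=7: sub.ALU i7 tail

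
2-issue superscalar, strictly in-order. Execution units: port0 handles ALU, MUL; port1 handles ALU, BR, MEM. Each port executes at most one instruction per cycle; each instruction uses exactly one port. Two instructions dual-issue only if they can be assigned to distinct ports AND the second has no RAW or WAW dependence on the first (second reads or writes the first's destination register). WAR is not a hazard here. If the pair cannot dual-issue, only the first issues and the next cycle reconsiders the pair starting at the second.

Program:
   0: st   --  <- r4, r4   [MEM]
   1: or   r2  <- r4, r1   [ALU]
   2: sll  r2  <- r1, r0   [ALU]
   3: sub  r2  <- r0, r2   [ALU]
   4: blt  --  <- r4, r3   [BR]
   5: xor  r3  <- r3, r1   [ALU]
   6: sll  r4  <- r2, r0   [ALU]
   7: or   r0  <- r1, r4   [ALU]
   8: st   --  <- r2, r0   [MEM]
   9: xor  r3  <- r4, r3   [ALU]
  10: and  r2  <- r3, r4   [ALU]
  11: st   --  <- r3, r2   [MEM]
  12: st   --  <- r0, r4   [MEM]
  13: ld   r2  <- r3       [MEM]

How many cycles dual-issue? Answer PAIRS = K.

PAIRS = 4

0. st.MEM+or.ALU @i0/i1  | dual
1. sll.ALU @i2  | RAW+WAW r2
2. sub.ALU+blt.BR @i3/i4  | dual
3. xor.ALU+sll.ALU @i5/i6  | dual
4. or.ALU @i7  | RAW r0
5. st.MEM+xor.ALU @i8/i9  | dual
6. and.ALU @i10  | RAW r2
7. st.MEM @i11  | no-port MEM/MEM
8. st.MEM @i12  | no-port MEM/MEM
9. ld.MEM @i13  | tail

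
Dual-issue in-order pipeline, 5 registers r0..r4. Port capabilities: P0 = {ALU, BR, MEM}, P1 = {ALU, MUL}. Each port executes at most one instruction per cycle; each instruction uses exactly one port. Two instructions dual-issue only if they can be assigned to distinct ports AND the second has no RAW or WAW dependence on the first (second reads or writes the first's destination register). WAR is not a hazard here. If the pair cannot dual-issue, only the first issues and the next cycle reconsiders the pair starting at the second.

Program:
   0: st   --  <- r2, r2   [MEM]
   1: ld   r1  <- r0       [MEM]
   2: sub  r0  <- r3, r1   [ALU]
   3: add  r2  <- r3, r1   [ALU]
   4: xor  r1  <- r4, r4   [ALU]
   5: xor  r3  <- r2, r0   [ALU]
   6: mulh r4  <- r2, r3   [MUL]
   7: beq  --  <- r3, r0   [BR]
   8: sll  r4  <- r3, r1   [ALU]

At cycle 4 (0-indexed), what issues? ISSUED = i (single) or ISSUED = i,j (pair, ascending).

ISSUED = 6,7

[0] i0  st  -- no-port MEM/MEM
[1] i1  ld  -- RAW r1
[2] i2+i3  sub+add  -- pair
[3] i4+i5  xor+xor  -- pair
[4] i6+i7  mulh+beq  -- pair
[5] i8  sll  -- tail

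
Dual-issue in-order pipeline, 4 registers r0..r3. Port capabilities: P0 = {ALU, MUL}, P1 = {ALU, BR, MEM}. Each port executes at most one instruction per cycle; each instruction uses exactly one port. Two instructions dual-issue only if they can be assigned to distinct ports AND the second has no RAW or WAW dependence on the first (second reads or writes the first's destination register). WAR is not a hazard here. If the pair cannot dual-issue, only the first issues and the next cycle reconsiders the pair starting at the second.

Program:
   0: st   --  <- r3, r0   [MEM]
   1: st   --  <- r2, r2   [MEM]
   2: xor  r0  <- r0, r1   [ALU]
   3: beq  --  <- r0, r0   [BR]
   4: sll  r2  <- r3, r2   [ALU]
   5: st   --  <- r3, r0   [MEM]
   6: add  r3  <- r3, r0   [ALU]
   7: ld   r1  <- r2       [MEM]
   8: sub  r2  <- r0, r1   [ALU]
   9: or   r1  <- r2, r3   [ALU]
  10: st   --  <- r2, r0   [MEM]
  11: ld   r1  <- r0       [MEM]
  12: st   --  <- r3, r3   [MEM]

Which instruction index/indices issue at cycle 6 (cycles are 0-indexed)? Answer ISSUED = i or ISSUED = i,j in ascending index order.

ISSUED = 9,10

c0: i0 st.MEM  no-port MEM/MEM
c1: i1,i2 st.MEM+xor.ALU  pair
c2: i3,i4 beq.BR+sll.ALU  pair
c3: i5,i6 st.MEM+add.ALU  pair
c4: i7 ld.MEM  RAW r1
c5: i8 sub.ALU  RAW r2
c6: i9,i10 or.ALU+st.MEM  pair
c7: i11 ld.MEM  no-port MEM/MEM
c8: i12 st.MEM  tail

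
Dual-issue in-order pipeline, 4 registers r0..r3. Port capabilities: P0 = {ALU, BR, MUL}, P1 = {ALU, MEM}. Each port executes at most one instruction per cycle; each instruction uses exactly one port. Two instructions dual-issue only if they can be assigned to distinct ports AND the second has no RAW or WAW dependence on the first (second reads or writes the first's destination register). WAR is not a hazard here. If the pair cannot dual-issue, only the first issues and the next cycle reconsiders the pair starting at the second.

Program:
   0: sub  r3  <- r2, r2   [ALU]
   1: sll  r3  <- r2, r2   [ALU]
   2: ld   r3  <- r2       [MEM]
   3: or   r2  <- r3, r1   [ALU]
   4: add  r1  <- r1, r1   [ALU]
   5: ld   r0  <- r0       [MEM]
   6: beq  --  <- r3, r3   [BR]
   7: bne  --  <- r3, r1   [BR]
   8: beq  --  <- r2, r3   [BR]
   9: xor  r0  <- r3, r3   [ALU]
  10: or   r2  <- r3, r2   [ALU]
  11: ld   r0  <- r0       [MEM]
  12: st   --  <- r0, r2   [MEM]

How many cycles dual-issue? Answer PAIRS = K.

[0] i0  sub.ALU  -- WAW r3
[1] i1  sll.ALU  -- WAW r3
[2] i2  ld.MEM  -- RAW r3
[3] i3+i4  or.ALU+add.ALU  -- 2-wide
[4] i5+i6  ld.MEM+beq.BR  -- 2-wide
[5] i7  bne.BR  -- no-port BR/BR
[6] i8+i9  beq.BR+xor.ALU  -- 2-wide
[7] i10+i11  or.ALU+ld.MEM  -- 2-wide
[8] i12  st.MEM  -- tail

PAIRS = 4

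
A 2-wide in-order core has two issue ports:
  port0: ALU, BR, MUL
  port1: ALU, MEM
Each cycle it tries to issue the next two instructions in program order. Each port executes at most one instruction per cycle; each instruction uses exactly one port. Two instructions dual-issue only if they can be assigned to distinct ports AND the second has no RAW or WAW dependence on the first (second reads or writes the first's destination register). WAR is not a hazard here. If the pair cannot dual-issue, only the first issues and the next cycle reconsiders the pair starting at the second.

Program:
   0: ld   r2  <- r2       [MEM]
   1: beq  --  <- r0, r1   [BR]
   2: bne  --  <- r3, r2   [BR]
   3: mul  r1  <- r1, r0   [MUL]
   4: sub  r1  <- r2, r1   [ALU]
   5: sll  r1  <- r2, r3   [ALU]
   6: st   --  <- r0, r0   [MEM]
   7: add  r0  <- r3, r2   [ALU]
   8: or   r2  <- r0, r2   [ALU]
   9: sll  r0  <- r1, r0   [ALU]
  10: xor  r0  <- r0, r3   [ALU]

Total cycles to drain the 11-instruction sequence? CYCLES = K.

CYCLES = 8

c0: i0+i1 ld.MEM+beq.BR  dual
c1: i2 bne.BR  no-port BR/MUL
c2: i3 mul.MUL  RAW+WAW r1
c3: i4 sub.ALU  WAW r1
c4: i5+i6 sll.ALU+st.MEM  dual
c5: i7 add.ALU  RAW r0
c6: i8+i9 or.ALU+sll.ALU  dual
c7: i10 xor.ALU  tail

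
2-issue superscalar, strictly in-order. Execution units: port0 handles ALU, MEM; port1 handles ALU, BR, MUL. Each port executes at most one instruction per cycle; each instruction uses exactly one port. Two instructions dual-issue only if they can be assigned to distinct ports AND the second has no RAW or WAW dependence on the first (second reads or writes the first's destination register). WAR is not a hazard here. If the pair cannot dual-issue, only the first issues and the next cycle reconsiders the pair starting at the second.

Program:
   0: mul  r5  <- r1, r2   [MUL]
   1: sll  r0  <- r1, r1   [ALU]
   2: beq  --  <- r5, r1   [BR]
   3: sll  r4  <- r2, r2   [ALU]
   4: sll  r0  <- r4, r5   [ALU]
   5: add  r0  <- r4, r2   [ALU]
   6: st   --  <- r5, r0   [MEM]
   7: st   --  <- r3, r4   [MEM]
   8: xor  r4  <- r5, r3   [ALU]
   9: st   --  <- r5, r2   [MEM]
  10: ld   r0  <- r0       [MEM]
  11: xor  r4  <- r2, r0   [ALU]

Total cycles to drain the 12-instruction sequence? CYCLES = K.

CYCLES = 9

c0: i0&i1 mul sll  dual
c1: i2&i3 beq sll  dual
c2: i4 sll  WAW r0
c3: i5 add  RAW r0
c4: i6 st  no-port MEM/MEM
c5: i7&i8 st xor  dual
c6: i9 st  no-port MEM/MEM
c7: i10 ld  RAW r0
c8: i11 xor  tail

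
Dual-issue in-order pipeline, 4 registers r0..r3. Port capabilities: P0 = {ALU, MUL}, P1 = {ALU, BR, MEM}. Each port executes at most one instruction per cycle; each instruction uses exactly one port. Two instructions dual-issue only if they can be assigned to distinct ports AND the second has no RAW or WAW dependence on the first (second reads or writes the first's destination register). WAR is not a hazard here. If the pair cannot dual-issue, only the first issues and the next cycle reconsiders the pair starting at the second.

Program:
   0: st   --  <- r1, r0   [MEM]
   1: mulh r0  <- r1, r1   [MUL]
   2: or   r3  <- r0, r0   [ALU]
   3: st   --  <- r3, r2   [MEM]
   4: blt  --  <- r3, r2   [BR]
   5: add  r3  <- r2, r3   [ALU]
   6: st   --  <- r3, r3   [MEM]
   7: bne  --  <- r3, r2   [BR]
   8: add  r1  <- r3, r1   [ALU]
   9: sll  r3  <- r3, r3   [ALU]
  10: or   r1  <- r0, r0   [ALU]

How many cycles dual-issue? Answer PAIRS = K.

PAIRS = 4

  cy0 -> i0&i1 (st.MEM+mulh.MUL) pair
  cy1 -> i2 (or.ALU) RAW r3
  cy2 -> i3 (st.MEM) no-port MEM/BR
  cy3 -> i4&i5 (blt.BR+add.ALU) pair
  cy4 -> i6 (st.MEM) no-port MEM/BR
  cy5 -> i7&i8 (bne.BR+add.ALU) pair
  cy6 -> i9&i10 (sll.ALU+or.ALU) pair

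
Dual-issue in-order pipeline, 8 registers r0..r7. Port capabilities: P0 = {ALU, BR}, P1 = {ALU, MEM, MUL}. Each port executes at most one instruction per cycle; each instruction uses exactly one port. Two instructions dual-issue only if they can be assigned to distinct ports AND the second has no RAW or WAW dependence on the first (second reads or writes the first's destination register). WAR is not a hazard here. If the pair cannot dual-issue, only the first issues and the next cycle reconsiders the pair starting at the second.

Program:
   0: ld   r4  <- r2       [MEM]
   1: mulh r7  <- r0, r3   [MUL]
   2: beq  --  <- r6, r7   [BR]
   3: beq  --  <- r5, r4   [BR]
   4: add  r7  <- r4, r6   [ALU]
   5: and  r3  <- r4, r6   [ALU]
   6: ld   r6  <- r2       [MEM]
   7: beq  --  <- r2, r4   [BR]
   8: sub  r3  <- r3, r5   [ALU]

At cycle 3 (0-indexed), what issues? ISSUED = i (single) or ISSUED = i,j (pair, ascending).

0. ld.MEM @i0  | no-port MEM/MUL
1. mulh.MUL @i1  | RAW r7
2. beq.BR @i2  | no-port BR/BR
3. beq.BR;add.ALU @i3+i4  | 2-wide
4. and.ALU;ld.MEM @i5+i6  | 2-wide
5. beq.BR;sub.ALU @i7+i8  | 2-wide

ISSUED = 3,4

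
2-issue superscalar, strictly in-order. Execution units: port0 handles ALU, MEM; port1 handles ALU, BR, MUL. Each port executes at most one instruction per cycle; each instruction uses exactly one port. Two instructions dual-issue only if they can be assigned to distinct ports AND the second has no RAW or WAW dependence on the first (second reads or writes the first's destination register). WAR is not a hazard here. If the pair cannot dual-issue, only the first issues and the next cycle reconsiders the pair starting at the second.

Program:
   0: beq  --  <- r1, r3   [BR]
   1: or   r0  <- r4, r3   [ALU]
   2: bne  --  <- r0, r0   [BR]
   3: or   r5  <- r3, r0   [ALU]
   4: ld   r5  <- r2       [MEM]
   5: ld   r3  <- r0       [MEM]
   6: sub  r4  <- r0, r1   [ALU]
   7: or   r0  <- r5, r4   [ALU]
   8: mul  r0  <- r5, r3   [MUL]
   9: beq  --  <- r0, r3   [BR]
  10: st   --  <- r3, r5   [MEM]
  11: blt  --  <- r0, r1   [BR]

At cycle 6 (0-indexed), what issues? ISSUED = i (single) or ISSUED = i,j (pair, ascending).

ISSUED = 9,10

t=0 i0+i1:beq.BR or.ALU ; dual
t=1 i2+i3:bne.BR or.ALU ; dual
t=2 i4:ld.MEM ; no-port MEM/MEM
t=3 i5+i6:ld.MEM sub.ALU ; dual
t=4 i7:or.ALU ; WAW r0
t=5 i8:mul.MUL ; no-port MUL/BR
t=6 i9+i10:beq.BR st.MEM ; dual
t=7 i11:blt.BR ; tail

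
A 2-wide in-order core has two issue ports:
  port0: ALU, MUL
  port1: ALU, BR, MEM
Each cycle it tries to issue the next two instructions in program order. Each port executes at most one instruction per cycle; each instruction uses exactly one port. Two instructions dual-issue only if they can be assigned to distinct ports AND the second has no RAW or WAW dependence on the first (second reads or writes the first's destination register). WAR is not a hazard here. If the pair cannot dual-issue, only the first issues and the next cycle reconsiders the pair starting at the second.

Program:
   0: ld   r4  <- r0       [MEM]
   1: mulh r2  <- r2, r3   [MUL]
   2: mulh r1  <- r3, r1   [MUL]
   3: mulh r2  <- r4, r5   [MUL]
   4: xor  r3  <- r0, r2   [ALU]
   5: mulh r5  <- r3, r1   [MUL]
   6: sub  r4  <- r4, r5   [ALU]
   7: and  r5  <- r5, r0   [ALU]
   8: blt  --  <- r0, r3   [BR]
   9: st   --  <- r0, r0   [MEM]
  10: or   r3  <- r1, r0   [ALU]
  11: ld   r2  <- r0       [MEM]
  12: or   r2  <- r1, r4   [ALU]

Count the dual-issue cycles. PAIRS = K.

  cy0 -> i0,i1 (ld.MEM;mulh.MUL) pair
  cy1 -> i2 (mulh.MUL) no-port MUL/MUL
  cy2 -> i3 (mulh.MUL) RAW r2
  cy3 -> i4 (xor.ALU) RAW r3
  cy4 -> i5 (mulh.MUL) RAW r5
  cy5 -> i6,i7 (sub.ALU;and.ALU) pair
  cy6 -> i8 (blt.BR) no-port BR/MEM
  cy7 -> i9,i10 (st.MEM;or.ALU) pair
  cy8 -> i11 (ld.MEM) WAW r2
  cy9 -> i12 (or.ALU) tail

PAIRS = 3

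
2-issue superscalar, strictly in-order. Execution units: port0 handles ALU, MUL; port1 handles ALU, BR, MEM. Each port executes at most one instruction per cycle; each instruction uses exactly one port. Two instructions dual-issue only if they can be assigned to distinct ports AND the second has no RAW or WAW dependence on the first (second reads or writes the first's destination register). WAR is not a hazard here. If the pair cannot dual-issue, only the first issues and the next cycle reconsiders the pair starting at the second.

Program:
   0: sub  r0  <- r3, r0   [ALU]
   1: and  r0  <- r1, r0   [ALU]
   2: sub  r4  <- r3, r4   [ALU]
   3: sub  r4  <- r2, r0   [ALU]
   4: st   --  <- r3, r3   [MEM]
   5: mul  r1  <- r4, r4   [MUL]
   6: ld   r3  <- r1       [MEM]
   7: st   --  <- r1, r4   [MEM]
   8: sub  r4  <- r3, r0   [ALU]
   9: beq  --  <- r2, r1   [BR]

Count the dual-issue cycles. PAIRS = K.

PAIRS = 3

c0: i0 sub  RAW+WAW r0
c1: i1/i2 and+sub  2-wide
c2: i3/i4 sub+st  2-wide
c3: i5 mul  RAW r1
c4: i6 ld  no-port MEM/MEM
c5: i7/i8 st+sub  2-wide
c6: i9 beq  tail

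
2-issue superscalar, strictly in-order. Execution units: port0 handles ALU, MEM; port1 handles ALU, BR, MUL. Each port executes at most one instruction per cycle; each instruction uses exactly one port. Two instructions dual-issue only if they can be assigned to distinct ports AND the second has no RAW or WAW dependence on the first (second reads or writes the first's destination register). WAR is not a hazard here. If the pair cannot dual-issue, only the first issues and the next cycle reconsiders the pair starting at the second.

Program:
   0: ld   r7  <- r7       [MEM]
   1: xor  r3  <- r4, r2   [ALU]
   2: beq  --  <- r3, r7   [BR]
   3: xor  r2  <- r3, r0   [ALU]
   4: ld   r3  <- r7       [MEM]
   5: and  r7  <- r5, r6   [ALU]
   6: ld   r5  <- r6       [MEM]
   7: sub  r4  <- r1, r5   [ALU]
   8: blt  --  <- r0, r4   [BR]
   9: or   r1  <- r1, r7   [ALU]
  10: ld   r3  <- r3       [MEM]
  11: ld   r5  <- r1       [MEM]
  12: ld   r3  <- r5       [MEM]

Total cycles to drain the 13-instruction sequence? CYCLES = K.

#0 head=0: ld.MEM+xor.ALU i0,i1 2-wide
#1 head=2: beq.BR+xor.ALU i2,i3 2-wide
#2 head=4: ld.MEM+and.ALU i4,i5 2-wide
#3 head=6: ld.MEM i6 RAW r5
#4 head=7: sub.ALU i7 RAW r4
#5 head=8: blt.BR+or.ALU i8,i9 2-wide
#6 head=10: ld.MEM i10 no-port MEM/MEM
#7 head=11: ld.MEM i11 no-port MEM/MEM
#8 head=12: ld.MEM i12 tail

CYCLES = 9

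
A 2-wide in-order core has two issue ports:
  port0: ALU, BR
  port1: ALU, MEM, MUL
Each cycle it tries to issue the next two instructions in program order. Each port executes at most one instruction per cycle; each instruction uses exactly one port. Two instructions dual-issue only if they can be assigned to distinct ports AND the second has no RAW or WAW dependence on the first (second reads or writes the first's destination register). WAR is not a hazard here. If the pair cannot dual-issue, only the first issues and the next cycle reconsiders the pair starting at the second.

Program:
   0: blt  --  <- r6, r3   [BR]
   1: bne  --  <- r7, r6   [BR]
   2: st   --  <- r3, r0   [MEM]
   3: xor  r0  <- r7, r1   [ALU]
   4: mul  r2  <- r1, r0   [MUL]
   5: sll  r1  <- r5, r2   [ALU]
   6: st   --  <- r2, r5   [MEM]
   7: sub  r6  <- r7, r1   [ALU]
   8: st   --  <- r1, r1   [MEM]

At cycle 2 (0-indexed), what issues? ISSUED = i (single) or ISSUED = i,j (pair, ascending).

0. blt.BR @i0  | no-port BR/BR
1. bne.BR/st.MEM @i1/i2  | dual
2. xor.ALU @i3  | RAW r0
3. mul.MUL @i4  | RAW r2
4. sll.ALU/st.MEM @i5/i6  | dual
5. sub.ALU/st.MEM @i7/i8  | dual

ISSUED = 3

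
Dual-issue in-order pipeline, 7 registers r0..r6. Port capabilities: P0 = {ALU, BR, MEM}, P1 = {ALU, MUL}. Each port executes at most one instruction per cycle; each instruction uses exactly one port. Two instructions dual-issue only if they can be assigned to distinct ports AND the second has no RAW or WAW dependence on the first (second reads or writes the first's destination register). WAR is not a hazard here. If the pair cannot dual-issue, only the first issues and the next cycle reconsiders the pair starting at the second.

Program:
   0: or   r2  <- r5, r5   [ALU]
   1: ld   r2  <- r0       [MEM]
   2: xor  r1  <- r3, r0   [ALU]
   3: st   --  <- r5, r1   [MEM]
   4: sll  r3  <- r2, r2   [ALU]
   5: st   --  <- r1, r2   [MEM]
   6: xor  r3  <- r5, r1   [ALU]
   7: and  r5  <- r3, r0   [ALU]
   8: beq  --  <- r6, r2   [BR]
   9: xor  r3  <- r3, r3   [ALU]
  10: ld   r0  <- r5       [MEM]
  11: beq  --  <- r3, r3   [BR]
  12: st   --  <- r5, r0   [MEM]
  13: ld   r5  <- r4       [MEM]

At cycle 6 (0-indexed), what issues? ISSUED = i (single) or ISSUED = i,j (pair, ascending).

  cy0 -> i0 (or) WAW r2
  cy1 -> i1&i2 (ld;xor) dual
  cy2 -> i3&i4 (st;sll) dual
  cy3 -> i5&i6 (st;xor) dual
  cy4 -> i7&i8 (and;beq) dual
  cy5 -> i9&i10 (xor;ld) dual
  cy6 -> i11 (beq) no-port BR/MEM
  cy7 -> i12 (st) no-port MEM/MEM
  cy8 -> i13 (ld) tail

ISSUED = 11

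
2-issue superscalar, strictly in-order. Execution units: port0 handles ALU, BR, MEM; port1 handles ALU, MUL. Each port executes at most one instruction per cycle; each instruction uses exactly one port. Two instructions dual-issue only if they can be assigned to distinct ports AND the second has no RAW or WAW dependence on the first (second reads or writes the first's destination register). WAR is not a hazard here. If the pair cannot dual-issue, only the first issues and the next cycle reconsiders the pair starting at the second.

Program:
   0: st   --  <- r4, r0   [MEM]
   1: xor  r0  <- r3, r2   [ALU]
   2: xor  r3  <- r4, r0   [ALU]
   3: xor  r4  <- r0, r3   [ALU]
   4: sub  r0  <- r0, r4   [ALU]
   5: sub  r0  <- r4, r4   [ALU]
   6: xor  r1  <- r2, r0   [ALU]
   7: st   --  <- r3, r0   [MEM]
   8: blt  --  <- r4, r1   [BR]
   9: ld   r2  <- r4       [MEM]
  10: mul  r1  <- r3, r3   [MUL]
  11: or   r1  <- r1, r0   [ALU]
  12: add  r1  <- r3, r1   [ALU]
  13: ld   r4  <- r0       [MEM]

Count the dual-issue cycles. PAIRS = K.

PAIRS = 4

c0: i0+i1 st+xor  2-wide
c1: i2 xor  RAW r3
c2: i3 xor  RAW r4
c3: i4 sub  WAW r0
c4: i5 sub  RAW r0
c5: i6+i7 xor+st  2-wide
c6: i8 blt  no-port BR/MEM
c7: i9+i10 ld+mul  2-wide
c8: i11 or  RAW+WAW r1
c9: i12+i13 add+ld  2-wide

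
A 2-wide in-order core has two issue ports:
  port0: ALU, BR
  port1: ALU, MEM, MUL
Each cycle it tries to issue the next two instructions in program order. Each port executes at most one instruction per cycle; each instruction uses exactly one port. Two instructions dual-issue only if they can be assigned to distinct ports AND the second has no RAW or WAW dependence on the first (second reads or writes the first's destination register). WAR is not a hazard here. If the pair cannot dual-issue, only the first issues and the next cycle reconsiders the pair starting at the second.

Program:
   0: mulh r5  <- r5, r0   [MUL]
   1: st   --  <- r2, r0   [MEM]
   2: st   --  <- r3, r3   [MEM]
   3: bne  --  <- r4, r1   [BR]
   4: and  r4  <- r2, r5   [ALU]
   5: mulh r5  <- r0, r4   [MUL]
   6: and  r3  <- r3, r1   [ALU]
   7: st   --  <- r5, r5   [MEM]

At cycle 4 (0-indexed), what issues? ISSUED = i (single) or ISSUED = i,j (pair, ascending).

ISSUED = 5,6

0. mulh.MUL @i0  | no-port MUL/MEM
1. st.MEM @i1  | no-port MEM/MEM
2. st.MEM+bne.BR @i2&i3  | 2-wide
3. and.ALU @i4  | RAW r4
4. mulh.MUL+and.ALU @i5&i6  | 2-wide
5. st.MEM @i7  | tail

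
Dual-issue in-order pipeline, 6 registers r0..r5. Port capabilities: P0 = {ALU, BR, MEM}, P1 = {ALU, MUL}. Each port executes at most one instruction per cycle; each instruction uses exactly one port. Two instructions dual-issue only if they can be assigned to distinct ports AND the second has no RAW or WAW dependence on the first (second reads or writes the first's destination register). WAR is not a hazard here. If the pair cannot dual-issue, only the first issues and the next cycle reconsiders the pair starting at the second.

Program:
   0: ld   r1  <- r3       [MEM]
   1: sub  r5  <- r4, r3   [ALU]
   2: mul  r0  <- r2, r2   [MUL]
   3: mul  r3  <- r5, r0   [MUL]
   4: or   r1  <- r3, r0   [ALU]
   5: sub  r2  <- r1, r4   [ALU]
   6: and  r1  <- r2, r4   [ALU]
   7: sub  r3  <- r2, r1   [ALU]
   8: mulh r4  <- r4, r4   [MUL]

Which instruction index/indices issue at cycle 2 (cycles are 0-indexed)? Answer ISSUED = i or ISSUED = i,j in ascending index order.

#0 head=0: ld.MEM;sub.ALU i0,i1 pair
#1 head=2: mul.MUL i2 no-port MUL/MUL
#2 head=3: mul.MUL i3 RAW r3
#3 head=4: or.ALU i4 RAW r1
#4 head=5: sub.ALU i5 RAW r2
#5 head=6: and.ALU i6 RAW r1
#6 head=7: sub.ALU;mulh.MUL i7,i8 pair

ISSUED = 3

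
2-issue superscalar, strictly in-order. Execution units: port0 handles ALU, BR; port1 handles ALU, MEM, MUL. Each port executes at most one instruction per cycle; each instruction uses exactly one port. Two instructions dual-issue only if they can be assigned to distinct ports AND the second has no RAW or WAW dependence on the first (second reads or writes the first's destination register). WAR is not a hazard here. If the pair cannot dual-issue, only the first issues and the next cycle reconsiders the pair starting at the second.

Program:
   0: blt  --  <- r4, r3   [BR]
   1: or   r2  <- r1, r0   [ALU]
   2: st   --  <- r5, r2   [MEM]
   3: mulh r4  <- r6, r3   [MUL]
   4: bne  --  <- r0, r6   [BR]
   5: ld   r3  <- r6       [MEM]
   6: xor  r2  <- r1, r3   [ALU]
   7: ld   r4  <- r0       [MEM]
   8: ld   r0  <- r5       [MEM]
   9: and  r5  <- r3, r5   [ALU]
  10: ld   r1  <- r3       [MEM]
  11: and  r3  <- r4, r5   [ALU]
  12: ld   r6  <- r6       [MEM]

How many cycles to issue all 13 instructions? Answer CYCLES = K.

CYCLES = 8

0. blt;or @i0,i1  | pair
1. st @i2  | no-port MEM/MUL
2. mulh;bne @i3,i4  | pair
3. ld @i5  | RAW r3
4. xor;ld @i6,i7  | pair
5. ld;and @i8,i9  | pair
6. ld;and @i10,i11  | pair
7. ld @i12  | tail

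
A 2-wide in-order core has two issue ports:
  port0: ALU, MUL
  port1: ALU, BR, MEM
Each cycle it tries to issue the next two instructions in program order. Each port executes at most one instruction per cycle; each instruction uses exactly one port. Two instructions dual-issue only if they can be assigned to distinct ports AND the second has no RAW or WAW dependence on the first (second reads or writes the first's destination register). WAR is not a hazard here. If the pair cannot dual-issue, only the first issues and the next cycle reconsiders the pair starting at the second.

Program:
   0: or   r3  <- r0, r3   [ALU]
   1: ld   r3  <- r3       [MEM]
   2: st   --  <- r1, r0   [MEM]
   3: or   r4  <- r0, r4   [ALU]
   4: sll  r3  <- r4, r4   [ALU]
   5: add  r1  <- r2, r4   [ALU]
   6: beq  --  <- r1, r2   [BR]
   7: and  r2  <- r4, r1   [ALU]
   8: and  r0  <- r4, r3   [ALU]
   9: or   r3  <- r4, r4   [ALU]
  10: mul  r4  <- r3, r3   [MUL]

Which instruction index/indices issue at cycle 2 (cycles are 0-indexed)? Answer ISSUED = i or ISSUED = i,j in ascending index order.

0. or.ALU @i0  | RAW+WAW r3
1. ld.MEM @i1  | no-port MEM/MEM
2. st.MEM/or.ALU @i2/i3  | pair
3. sll.ALU/add.ALU @i4/i5  | pair
4. beq.BR/and.ALU @i6/i7  | pair
5. and.ALU/or.ALU @i8/i9  | pair
6. mul.MUL @i10  | tail

ISSUED = 2,3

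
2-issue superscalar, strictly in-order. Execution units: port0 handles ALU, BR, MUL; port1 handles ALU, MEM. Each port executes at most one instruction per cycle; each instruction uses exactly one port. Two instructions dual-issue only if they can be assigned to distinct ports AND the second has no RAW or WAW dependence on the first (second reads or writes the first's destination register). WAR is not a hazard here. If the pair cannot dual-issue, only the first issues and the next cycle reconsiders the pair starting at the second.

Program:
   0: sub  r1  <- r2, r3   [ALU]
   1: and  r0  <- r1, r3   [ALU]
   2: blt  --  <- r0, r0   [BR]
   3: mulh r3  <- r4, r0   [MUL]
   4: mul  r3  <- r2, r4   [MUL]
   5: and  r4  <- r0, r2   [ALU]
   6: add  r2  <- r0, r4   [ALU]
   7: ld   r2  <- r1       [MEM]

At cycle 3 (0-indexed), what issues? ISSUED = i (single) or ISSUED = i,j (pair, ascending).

ISSUED = 3

c0: i0 sub.ALU  RAW r1
c1: i1 and.ALU  RAW r0
c2: i2 blt.BR  no-port BR/MUL
c3: i3 mulh.MUL  no-port MUL/MUL
c4: i4+i5 mul.MUL/and.ALU  dual
c5: i6 add.ALU  WAW r2
c6: i7 ld.MEM  tail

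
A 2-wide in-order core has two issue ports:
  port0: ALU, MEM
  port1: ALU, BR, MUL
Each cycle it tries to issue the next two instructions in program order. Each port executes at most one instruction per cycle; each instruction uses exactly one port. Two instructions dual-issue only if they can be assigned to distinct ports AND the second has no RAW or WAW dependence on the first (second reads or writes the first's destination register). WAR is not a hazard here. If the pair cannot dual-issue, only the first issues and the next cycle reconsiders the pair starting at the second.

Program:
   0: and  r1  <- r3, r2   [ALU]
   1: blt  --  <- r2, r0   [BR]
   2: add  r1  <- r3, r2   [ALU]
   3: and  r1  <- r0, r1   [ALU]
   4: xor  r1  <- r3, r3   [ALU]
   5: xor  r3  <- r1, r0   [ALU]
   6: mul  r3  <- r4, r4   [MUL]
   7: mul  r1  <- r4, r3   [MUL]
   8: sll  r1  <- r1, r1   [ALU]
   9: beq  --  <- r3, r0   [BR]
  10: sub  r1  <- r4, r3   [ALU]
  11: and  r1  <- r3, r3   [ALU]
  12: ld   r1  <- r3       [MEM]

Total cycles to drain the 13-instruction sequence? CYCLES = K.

c0: i0+i1 and blt  dual
c1: i2 add  RAW+WAW r1
c2: i3 and  WAW r1
c3: i4 xor  RAW r1
c4: i5 xor  WAW r3
c5: i6 mul  no-port MUL/MUL
c6: i7 mul  RAW+WAW r1
c7: i8+i9 sll beq  dual
c8: i10 sub  WAW r1
c9: i11 and  WAW r1
c10: i12 ld  tail

CYCLES = 11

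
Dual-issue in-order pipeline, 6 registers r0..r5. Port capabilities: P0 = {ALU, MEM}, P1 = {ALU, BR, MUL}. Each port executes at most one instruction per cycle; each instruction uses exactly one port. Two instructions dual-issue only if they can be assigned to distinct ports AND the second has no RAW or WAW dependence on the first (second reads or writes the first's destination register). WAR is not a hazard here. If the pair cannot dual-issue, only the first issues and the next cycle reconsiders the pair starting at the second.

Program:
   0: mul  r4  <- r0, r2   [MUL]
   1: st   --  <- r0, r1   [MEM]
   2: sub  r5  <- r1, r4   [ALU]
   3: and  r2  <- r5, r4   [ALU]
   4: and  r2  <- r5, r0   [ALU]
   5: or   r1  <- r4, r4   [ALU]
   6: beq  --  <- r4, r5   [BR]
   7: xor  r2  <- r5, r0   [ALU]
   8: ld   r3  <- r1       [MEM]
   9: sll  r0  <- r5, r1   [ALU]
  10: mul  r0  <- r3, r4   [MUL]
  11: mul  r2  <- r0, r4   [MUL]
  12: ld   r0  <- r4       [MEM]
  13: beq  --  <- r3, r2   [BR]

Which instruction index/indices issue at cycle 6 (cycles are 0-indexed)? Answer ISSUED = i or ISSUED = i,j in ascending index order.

ISSUED = 10

t=0 i0,i1:mul.MUL+st.MEM ; dual
t=1 i2:sub.ALU ; RAW r5
t=2 i3:and.ALU ; WAW r2
t=3 i4,i5:and.ALU+or.ALU ; dual
t=4 i6,i7:beq.BR+xor.ALU ; dual
t=5 i8,i9:ld.MEM+sll.ALU ; dual
t=6 i10:mul.MUL ; no-port MUL/MUL
t=7 i11,i12:mul.MUL+ld.MEM ; dual
t=8 i13:beq.BR ; tail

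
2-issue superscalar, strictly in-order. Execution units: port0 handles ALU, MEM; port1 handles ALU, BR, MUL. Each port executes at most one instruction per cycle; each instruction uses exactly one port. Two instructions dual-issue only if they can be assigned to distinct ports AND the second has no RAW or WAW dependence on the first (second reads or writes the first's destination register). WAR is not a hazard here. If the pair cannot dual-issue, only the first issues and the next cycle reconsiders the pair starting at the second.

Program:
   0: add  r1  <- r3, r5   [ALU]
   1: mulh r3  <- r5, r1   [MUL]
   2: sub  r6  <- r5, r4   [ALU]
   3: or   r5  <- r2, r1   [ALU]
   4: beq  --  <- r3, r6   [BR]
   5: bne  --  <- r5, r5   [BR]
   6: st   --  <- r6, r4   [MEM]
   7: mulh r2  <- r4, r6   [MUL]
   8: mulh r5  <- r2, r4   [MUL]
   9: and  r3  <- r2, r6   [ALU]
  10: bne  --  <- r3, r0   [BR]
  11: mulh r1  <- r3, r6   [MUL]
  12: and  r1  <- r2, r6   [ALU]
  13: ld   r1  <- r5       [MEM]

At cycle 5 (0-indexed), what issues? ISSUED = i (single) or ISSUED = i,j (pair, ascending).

#0 head=0: add.ALU i0 RAW r1
#1 head=1: mulh.MUL+sub.ALU i1,i2 pair
#2 head=3: or.ALU+beq.BR i3,i4 pair
#3 head=5: bne.BR+st.MEM i5,i6 pair
#4 head=7: mulh.MUL i7 no-port MUL/MUL
#5 head=8: mulh.MUL+and.ALU i8,i9 pair
#6 head=10: bne.BR i10 no-port BR/MUL
#7 head=11: mulh.MUL i11 WAW r1
#8 head=12: and.ALU i12 WAW r1
#9 head=13: ld.MEM i13 tail

ISSUED = 8,9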